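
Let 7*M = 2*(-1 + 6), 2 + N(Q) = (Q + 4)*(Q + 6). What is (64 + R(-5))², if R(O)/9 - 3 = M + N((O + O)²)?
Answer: 483182082769/49 ≈ 9.8609e+9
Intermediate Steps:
N(Q) = -2 + (4 + Q)*(6 + Q) (N(Q) = -2 + (Q + 4)*(Q + 6) = -2 + (4 + Q)*(6 + Q))
M = 10/7 (M = (2*(-1 + 6))/7 = (2*5)/7 = (⅐)*10 = 10/7 ≈ 1.4286)
R(O) = 1665/7 + 144*O⁴ + 360*O² (R(O) = 27 + 9*(10/7 + (22 + ((O + O)²)² + 10*(O + O)²)) = 27 + 9*(10/7 + (22 + ((2*O)²)² + 10*(2*O)²)) = 27 + 9*(10/7 + (22 + (4*O²)² + 10*(4*O²))) = 27 + 9*(10/7 + (22 + 16*O⁴ + 40*O²)) = 27 + 9*(164/7 + 16*O⁴ + 40*O²) = 27 + (1476/7 + 144*O⁴ + 360*O²) = 1665/7 + 144*O⁴ + 360*O²)
(64 + R(-5))² = (64 + (1665/7 + 144*(-5)⁴ + 360*(-5)²))² = (64 + (1665/7 + 144*625 + 360*25))² = (64 + (1665/7 + 90000 + 9000))² = (64 + 694665/7)² = (695113/7)² = 483182082769/49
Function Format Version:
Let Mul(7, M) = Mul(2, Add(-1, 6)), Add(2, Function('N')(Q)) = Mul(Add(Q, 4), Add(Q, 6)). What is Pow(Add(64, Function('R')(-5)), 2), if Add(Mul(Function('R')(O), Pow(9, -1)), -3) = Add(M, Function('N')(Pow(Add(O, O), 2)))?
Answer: Rational(483182082769, 49) ≈ 9.8609e+9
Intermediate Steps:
Function('N')(Q) = Add(-2, Mul(Add(4, Q), Add(6, Q))) (Function('N')(Q) = Add(-2, Mul(Add(Q, 4), Add(Q, 6))) = Add(-2, Mul(Add(4, Q), Add(6, Q))))
M = Rational(10, 7) (M = Mul(Rational(1, 7), Mul(2, Add(-1, 6))) = Mul(Rational(1, 7), Mul(2, 5)) = Mul(Rational(1, 7), 10) = Rational(10, 7) ≈ 1.4286)
Function('R')(O) = Add(Rational(1665, 7), Mul(144, Pow(O, 4)), Mul(360, Pow(O, 2))) (Function('R')(O) = Add(27, Mul(9, Add(Rational(10, 7), Add(22, Pow(Pow(Add(O, O), 2), 2), Mul(10, Pow(Add(O, O), 2)))))) = Add(27, Mul(9, Add(Rational(10, 7), Add(22, Pow(Pow(Mul(2, O), 2), 2), Mul(10, Pow(Mul(2, O), 2)))))) = Add(27, Mul(9, Add(Rational(10, 7), Add(22, Pow(Mul(4, Pow(O, 2)), 2), Mul(10, Mul(4, Pow(O, 2))))))) = Add(27, Mul(9, Add(Rational(10, 7), Add(22, Mul(16, Pow(O, 4)), Mul(40, Pow(O, 2)))))) = Add(27, Mul(9, Add(Rational(164, 7), Mul(16, Pow(O, 4)), Mul(40, Pow(O, 2))))) = Add(27, Add(Rational(1476, 7), Mul(144, Pow(O, 4)), Mul(360, Pow(O, 2)))) = Add(Rational(1665, 7), Mul(144, Pow(O, 4)), Mul(360, Pow(O, 2))))
Pow(Add(64, Function('R')(-5)), 2) = Pow(Add(64, Add(Rational(1665, 7), Mul(144, Pow(-5, 4)), Mul(360, Pow(-5, 2)))), 2) = Pow(Add(64, Add(Rational(1665, 7), Mul(144, 625), Mul(360, 25))), 2) = Pow(Add(64, Add(Rational(1665, 7), 90000, 9000)), 2) = Pow(Add(64, Rational(694665, 7)), 2) = Pow(Rational(695113, 7), 2) = Rational(483182082769, 49)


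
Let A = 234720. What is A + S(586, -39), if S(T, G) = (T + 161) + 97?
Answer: 235564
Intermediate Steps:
S(T, G) = 258 + T (S(T, G) = (161 + T) + 97 = 258 + T)
A + S(586, -39) = 234720 + (258 + 586) = 234720 + 844 = 235564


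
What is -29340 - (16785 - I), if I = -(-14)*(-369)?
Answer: -51291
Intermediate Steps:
I = -5166 (I = -1*5166 = -5166)
-29340 - (16785 - I) = -29340 - (16785 - 1*(-5166)) = -29340 - (16785 + 5166) = -29340 - 1*21951 = -29340 - 21951 = -51291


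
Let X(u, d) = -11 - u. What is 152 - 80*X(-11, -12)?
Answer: 152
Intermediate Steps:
152 - 80*X(-11, -12) = 152 - 80*(-11 - 1*(-11)) = 152 - 80*(-11 + 11) = 152 - 80*0 = 152 + 0 = 152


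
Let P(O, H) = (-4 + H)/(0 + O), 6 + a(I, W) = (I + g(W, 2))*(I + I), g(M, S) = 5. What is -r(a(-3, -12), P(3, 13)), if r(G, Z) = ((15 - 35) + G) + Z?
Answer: 35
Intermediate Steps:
a(I, W) = -6 + 2*I*(5 + I) (a(I, W) = -6 + (I + 5)*(I + I) = -6 + (5 + I)*(2*I) = -6 + 2*I*(5 + I))
P(O, H) = (-4 + H)/O
r(G, Z) = -20 + G + Z (r(G, Z) = (-20 + G) + Z = -20 + G + Z)
-r(a(-3, -12), P(3, 13)) = -(-20 + (-6 + 2*(-3)**2 + 10*(-3)) + (-4 + 13)/3) = -(-20 + (-6 + 2*9 - 30) + (1/3)*9) = -(-20 + (-6 + 18 - 30) + 3) = -(-20 - 18 + 3) = -1*(-35) = 35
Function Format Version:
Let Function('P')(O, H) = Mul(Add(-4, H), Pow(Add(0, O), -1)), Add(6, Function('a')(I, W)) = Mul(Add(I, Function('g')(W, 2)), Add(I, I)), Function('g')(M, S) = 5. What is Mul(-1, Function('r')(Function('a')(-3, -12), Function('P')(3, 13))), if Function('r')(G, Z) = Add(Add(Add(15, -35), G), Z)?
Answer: 35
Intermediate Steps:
Function('a')(I, W) = Add(-6, Mul(2, I, Add(5, I))) (Function('a')(I, W) = Add(-6, Mul(Add(I, 5), Add(I, I))) = Add(-6, Mul(Add(5, I), Mul(2, I))) = Add(-6, Mul(2, I, Add(5, I))))
Function('P')(O, H) = Mul(Pow(O, -1), Add(-4, H)) (Function('P')(O, H) = Mul(Add(-4, H), Pow(O, -1)) = Mul(Pow(O, -1), Add(-4, H)))
Function('r')(G, Z) = Add(-20, G, Z) (Function('r')(G, Z) = Add(Add(-20, G), Z) = Add(-20, G, Z))
Mul(-1, Function('r')(Function('a')(-3, -12), Function('P')(3, 13))) = Mul(-1, Add(-20, Add(-6, Mul(2, Pow(-3, 2)), Mul(10, -3)), Mul(Pow(3, -1), Add(-4, 13)))) = Mul(-1, Add(-20, Add(-6, Mul(2, 9), -30), Mul(Rational(1, 3), 9))) = Mul(-1, Add(-20, Add(-6, 18, -30), 3)) = Mul(-1, Add(-20, -18, 3)) = Mul(-1, -35) = 35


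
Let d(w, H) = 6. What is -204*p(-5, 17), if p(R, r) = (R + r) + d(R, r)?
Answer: -3672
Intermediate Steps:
p(R, r) = 6 + R + r (p(R, r) = (R + r) + 6 = 6 + R + r)
-204*p(-5, 17) = -204*(6 - 5 + 17) = -204*18 = -3672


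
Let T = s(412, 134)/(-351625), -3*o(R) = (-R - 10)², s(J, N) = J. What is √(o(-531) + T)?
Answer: I*√4027320461519895/210975 ≈ 300.8*I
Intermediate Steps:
o(R) = -(-10 - R)²/3 (o(R) = -(-R - 10)²/3 = -(-10 - R)²/3)
T = -412/351625 (T = 412/(-351625) = 412*(-1/351625) = -412/351625 ≈ -0.0011717)
√(o(-531) + T) = √(-(10 - 531)²/3 - 412/351625) = √(-⅓*(-521)² - 412/351625) = √(-⅓*271441 - 412/351625) = √(-271441/3 - 412/351625) = √(-95445442861/1054875) = I*√4027320461519895/210975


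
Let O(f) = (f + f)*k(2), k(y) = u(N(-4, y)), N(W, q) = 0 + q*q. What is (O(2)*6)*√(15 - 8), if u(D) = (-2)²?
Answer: 96*√7 ≈ 253.99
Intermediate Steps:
N(W, q) = q² (N(W, q) = 0 + q² = q²)
u(D) = 4
k(y) = 4
O(f) = 8*f (O(f) = (f + f)*4 = (2*f)*4 = 8*f)
(O(2)*6)*√(15 - 8) = ((8*2)*6)*√(15 - 8) = (16*6)*√7 = 96*√7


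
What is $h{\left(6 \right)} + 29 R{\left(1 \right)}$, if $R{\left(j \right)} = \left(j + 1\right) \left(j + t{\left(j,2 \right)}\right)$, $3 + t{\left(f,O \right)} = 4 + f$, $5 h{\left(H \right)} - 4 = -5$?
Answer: $\frac{869}{5} \approx 173.8$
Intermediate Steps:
$h{\left(H \right)} = - \frac{1}{5}$ ($h{\left(H \right)} = \frac{4}{5} + \frac{1}{5} \left(-5\right) = \frac{4}{5} - 1 = - \frac{1}{5}$)
$t{\left(f,O \right)} = 1 + f$ ($t{\left(f,O \right)} = -3 + \left(4 + f\right) = 1 + f$)
$R{\left(j \right)} = \left(1 + j\right) \left(1 + 2 j\right)$ ($R{\left(j \right)} = \left(j + 1\right) \left(j + \left(1 + j\right)\right) = \left(1 + j\right) \left(1 + 2 j\right)$)
$h{\left(6 \right)} + 29 R{\left(1 \right)} = - \frac{1}{5} + 29 \left(1 + 2 \cdot 1^{2} + 3 \cdot 1\right) = - \frac{1}{5} + 29 \left(1 + 2 \cdot 1 + 3\right) = - \frac{1}{5} + 29 \left(1 + 2 + 3\right) = - \frac{1}{5} + 29 \cdot 6 = - \frac{1}{5} + 174 = \frac{869}{5}$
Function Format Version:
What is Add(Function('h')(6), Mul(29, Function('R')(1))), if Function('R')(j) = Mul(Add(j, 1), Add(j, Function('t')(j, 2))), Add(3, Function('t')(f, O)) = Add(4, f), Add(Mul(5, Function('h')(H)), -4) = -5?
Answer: Rational(869, 5) ≈ 173.80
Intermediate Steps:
Function('h')(H) = Rational(-1, 5) (Function('h')(H) = Add(Rational(4, 5), Mul(Rational(1, 5), -5)) = Add(Rational(4, 5), -1) = Rational(-1, 5))
Function('t')(f, O) = Add(1, f) (Function('t')(f, O) = Add(-3, Add(4, f)) = Add(1, f))
Function('R')(j) = Mul(Add(1, j), Add(1, Mul(2, j))) (Function('R')(j) = Mul(Add(j, 1), Add(j, Add(1, j))) = Mul(Add(1, j), Add(1, Mul(2, j))))
Add(Function('h')(6), Mul(29, Function('R')(1))) = Add(Rational(-1, 5), Mul(29, Add(1, Mul(2, Pow(1, 2)), Mul(3, 1)))) = Add(Rational(-1, 5), Mul(29, Add(1, Mul(2, 1), 3))) = Add(Rational(-1, 5), Mul(29, Add(1, 2, 3))) = Add(Rational(-1, 5), Mul(29, 6)) = Add(Rational(-1, 5), 174) = Rational(869, 5)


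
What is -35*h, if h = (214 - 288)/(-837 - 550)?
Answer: -2590/1387 ≈ -1.8673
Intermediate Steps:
h = 74/1387 (h = -74/(-1387) = -74*(-1/1387) = 74/1387 ≈ 0.053353)
-35*h = -35*74/1387 = -2590/1387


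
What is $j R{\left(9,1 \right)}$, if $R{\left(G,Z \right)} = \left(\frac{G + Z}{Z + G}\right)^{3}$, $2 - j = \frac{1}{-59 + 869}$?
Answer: $\frac{1619}{810} \approx 1.9988$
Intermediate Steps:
$j = \frac{1619}{810}$ ($j = 2 - \frac{1}{-59 + 869} = 2 - \frac{1}{810} = \frac{1619}{810} \approx 1.9988$)
$R{\left(G,Z \right)} = 1$ ($R{\left(G,Z \right)} = \left(\frac{G + Z}{G + Z}\right)^{3} = 1^{3} = 1$)
$j R{\left(9,1 \right)} = \frac{1619}{810} \cdot 1 = \frac{1619}{810}$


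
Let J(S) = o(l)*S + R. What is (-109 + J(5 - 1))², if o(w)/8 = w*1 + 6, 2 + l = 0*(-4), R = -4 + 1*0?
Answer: 225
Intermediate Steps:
R = -4 (R = -4 + 0 = -4)
l = -2 (l = -2 + 0*(-4) = -2 + 0 = -2)
o(w) = 48 + 8*w (o(w) = 8*(w*1 + 6) = 8*(w + 6) = 8*(6 + w) = 48 + 8*w)
J(S) = -4 + 32*S (J(S) = (48 + 8*(-2))*S - 4 = (48 - 16)*S - 4 = 32*S - 4 = -4 + 32*S)
(-109 + J(5 - 1))² = (-109 + (-4 + 32*(5 - 1)))² = (-109 + (-4 + 32*4))² = (-109 + (-4 + 128))² = (-109 + 124)² = 15² = 225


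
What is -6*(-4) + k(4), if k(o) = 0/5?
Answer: 24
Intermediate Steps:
k(o) = 0 (k(o) = 0*(⅕) = 0)
-6*(-4) + k(4) = -6*(-4) + 0 = 24 + 0 = 24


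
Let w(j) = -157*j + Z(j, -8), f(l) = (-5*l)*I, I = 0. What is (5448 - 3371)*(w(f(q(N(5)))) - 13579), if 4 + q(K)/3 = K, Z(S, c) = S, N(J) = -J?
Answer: -28203583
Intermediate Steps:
q(K) = -12 + 3*K
f(l) = 0 (f(l) = -5*l*0 = 0)
w(j) = -156*j (w(j) = -157*j + j = -156*j)
(5448 - 3371)*(w(f(q(N(5)))) - 13579) = (5448 - 3371)*(-156*0 - 13579) = 2077*(0 - 13579) = 2077*(-13579) = -28203583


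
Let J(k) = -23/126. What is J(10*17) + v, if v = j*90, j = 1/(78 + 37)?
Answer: 1739/2898 ≈ 0.60007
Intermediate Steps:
j = 1/115 ≈ 0.0086956
v = 18/23 (v = (1/115)*90 = 18/23 ≈ 0.78261)
J(k) = -23/126 (J(k) = -23*1/126 = -23/126)
J(10*17) + v = -23/126 + 18/23 = 1739/2898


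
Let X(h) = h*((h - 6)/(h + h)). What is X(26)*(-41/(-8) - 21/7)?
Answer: 85/4 ≈ 21.250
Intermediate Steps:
X(h) = -3 + h/2 (X(h) = h*((-6 + h)/((2*h))) = h*((-6 + h)*(1/(2*h))) = h*((-6 + h)/(2*h)) = -3 + h/2)
X(26)*(-41/(-8) - 21/7) = (-3 + (1/2)*26)*(-41/(-8) - 21/7) = (-3 + 13)*(-41*(-1/8) - 21*1/7) = 10*(41/8 - 3) = 10*(17/8) = 85/4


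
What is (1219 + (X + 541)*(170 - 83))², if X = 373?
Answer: 6518463169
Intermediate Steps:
(1219 + (X + 541)*(170 - 83))² = (1219 + (373 + 541)*(170 - 83))² = (1219 + 914*87)² = (1219 + 79518)² = 80737² = 6518463169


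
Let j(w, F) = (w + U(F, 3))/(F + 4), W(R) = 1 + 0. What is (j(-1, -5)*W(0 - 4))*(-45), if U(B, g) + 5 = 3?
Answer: -135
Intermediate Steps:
W(R) = 1
U(B, g) = -2 (U(B, g) = -5 + 3 = -2)
j(w, F) = (-2 + w)/(4 + F) (j(w, F) = (w - 2)/(F + 4) = (-2 + w)/(4 + F))
(j(-1, -5)*W(0 - 4))*(-45) = (((-2 - 1)/(4 - 5))*1)*(-45) = ((-3/(-1))*1)*(-45) = (-1*(-3)*1)*(-45) = (3*1)*(-45) = 3*(-45) = -135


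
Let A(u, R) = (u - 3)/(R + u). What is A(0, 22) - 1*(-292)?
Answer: 6421/22 ≈ 291.86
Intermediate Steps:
A(u, R) = (-3 + u)/(R + u)
A(0, 22) - 1*(-292) = (-3 + 0)/(22 + 0) - 1*(-292) = -3/22 + 292 = 6421/22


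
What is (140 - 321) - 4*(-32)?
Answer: -53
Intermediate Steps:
(140 - 321) - 4*(-32) = -181 + 128 = -53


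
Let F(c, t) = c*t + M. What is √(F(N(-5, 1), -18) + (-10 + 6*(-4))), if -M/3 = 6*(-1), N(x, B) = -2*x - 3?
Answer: I*√142 ≈ 11.916*I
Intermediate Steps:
N(x, B) = -3 - 2*x
M = 18 (M = -18*(-1) = -3*(-6) = 18)
F(c, t) = 18 + c*t (F(c, t) = c*t + 18 = 18 + c*t)
√(F(N(-5, 1), -18) + (-10 + 6*(-4))) = √((18 + (-3 - 2*(-5))*(-18)) + (-10 + 6*(-4))) = √((18 + (-3 + 10)*(-18)) + (-10 - 24)) = √((18 + 7*(-18)) - 34) = √((18 - 126) - 34) = √(-108 - 34) = √(-142) = I*√142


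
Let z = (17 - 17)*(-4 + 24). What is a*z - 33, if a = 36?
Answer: -33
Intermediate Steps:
z = 0 (z = 0*20 = 0)
a*z - 33 = 36*0 - 33 = 0 - 33 = -33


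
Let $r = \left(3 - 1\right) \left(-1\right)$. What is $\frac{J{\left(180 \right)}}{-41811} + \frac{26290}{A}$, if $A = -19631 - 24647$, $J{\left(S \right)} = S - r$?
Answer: $- \frac{79090699}{132236247} \approx -0.5981$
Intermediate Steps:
$r = -2$ ($r = 2 \left(-1\right) = -2$)
$J{\left(S \right)} = 2 + S$ ($J{\left(S \right)} = S - -2 = S + 2 = 2 + S$)
$A = -44278$
$\frac{J{\left(180 \right)}}{-41811} + \frac{26290}{A} = \frac{2 + 180}{-41811} + \frac{26290}{-44278} = 182 \left(- \frac{1}{41811}\right) + 26290 \left(- \frac{1}{44278}\right) = - \frac{26}{5973} - \frac{13145}{22139} = - \frac{79090699}{132236247}$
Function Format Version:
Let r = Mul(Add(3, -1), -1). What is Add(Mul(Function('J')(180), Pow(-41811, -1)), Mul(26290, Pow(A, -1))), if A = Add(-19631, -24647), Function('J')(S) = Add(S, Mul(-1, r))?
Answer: Rational(-79090699, 132236247) ≈ -0.59810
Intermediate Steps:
r = -2 (r = Mul(2, -1) = -2)
Function('J')(S) = Add(2, S) (Function('J')(S) = Add(S, Mul(-1, -2)) = Add(S, 2) = Add(2, S))
A = -44278
Add(Mul(Function('J')(180), Pow(-41811, -1)), Mul(26290, Pow(A, -1))) = Add(Mul(Add(2, 180), Pow(-41811, -1)), Mul(26290, Pow(-44278, -1))) = Add(Mul(182, Rational(-1, 41811)), Mul(26290, Rational(-1, 44278))) = Add(Rational(-26, 5973), Rational(-13145, 22139)) = Rational(-79090699, 132236247)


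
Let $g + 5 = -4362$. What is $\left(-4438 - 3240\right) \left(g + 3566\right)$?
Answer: $6150078$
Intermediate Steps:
$g = -4367$ ($g = -5 - 4362 = -4367$)
$\left(-4438 - 3240\right) \left(g + 3566\right) = \left(-4438 - 3240\right) \left(-4367 + 3566\right) = \left(-7678\right) \left(-801\right) = 6150078$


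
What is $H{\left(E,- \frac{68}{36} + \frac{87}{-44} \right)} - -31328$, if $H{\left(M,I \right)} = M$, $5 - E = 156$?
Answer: $31177$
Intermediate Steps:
$E = -151$ ($E = 5 - 156 = -151$)
$H{\left(E,- \frac{68}{36} + \frac{87}{-44} \right)} - -31328 = -151 - -31328 = -151 + 31328 = 31177$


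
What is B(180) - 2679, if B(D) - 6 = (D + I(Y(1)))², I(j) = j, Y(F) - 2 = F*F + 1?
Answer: 31183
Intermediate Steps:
Y(F) = 3 + F² (Y(F) = 2 + (F*F + 1) = 2 + (F² + 1) = 2 + (1 + F²) = 3 + F²)
B(D) = 6 + (4 + D)² (B(D) = 6 + (D + (3 + 1²))² = 6 + (D + (3 + 1))² = 6 + (D + 4)² = 6 + (4 + D)²)
B(180) - 2679 = (6 + (4 + 180)²) - 2679 = (6 + 184²) - 2679 = (6 + 33856) - 2679 = 33862 - 2679 = 31183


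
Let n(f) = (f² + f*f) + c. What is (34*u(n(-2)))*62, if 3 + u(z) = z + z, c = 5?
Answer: 48484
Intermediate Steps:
n(f) = 5 + 2*f² (n(f) = (f² + f*f) + 5 = (f² + f²) + 5 = 2*f² + 5 = 5 + 2*f²)
u(z) = -3 + 2*z (u(z) = -3 + (z + z) = -3 + 2*z)
(34*u(n(-2)))*62 = (34*(-3 + 2*(5 + 2*(-2)²)))*62 = (34*(-3 + 2*(5 + 2*4)))*62 = (34*(-3 + 2*(5 + 8)))*62 = (34*(-3 + 2*13))*62 = (34*(-3 + 26))*62 = (34*23)*62 = 782*62 = 48484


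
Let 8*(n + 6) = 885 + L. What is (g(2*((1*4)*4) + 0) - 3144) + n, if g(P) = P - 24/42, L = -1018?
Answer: -175571/56 ≈ -3135.2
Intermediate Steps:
n = -181/8 (n = -6 + (885 - 1018)/8 = -6 + (1/8)*(-133) = -6 - 133/8 = -181/8 ≈ -22.625)
g(P) = -4/7 + P (g(P) = P - 24*1/42 = P - 4/7 = -4/7 + P)
(g(2*((1*4)*4) + 0) - 3144) + n = ((-4/7 + (2*((1*4)*4) + 0)) - 3144) - 181/8 = ((-4/7 + (2*(4*4) + 0)) - 3144) - 181/8 = ((-4/7 + (2*16 + 0)) - 3144) - 181/8 = ((-4/7 + (32 + 0)) - 3144) - 181/8 = ((-4/7 + 32) - 3144) - 181/8 = (220/7 - 3144) - 181/8 = -21788/7 - 181/8 = -175571/56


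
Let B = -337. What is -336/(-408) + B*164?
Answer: -939542/17 ≈ -55267.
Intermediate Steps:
-336/(-408) + B*164 = -336/(-408) - 337*164 = -336*(-1/408) - 55268 = 14/17 - 55268 = -939542/17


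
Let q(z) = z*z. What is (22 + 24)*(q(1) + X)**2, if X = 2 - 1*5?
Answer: 184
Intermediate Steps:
X = -3 (X = 2 - 5 = -3)
q(z) = z**2
(22 + 24)*(q(1) + X)**2 = (22 + 24)*(1**2 - 3)**2 = 46*(1 - 3)**2 = 46*(-2)**2 = 46*4 = 184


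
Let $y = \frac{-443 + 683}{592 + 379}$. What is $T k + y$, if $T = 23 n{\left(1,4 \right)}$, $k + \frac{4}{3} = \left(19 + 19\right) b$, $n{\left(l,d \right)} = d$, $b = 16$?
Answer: $\frac{162584960}{2913} \approx 55814.0$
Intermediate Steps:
$k = \frac{1820}{3}$ ($k = - \frac{4}{3} + \left(19 + 19\right) 16 = - \frac{4}{3} + 38 \cdot 16 = - \frac{4}{3} + 608 = \frac{1820}{3} \approx 606.67$)
$y = \frac{240}{971} \approx 0.24717$
$T = 92$ ($T = 23 \cdot 4 = 92$)
$T k + y = 92 \cdot \frac{1820}{3} + \frac{240}{971} = \frac{167440}{3} + \frac{240}{971} = \frac{162584960}{2913}$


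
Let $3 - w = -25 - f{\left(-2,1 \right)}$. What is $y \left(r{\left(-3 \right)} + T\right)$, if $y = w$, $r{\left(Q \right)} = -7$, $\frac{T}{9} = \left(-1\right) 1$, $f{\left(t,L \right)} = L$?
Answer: $-464$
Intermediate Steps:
$T = -9$ ($T = 9 \left(\left(-1\right) 1\right) = 9 \left(-1\right) = -9$)
$w = 29$ ($w = 3 - \left(-25 - 1\right) = 3 - -26 = 3 + 26 = 29$)
$y = 29$
$y \left(r{\left(-3 \right)} + T\right) = 29 \left(-7 - 9\right) = 29 \left(-16\right) = -464$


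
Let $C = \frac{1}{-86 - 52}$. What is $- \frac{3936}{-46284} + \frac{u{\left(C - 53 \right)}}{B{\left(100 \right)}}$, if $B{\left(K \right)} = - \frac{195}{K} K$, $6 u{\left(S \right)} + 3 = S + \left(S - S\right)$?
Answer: $\frac{82769633}{622751220} \approx 0.13291$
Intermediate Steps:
$C = - \frac{1}{138}$ ($C = \frac{1}{-138} = - \frac{1}{138} \approx -0.0072464$)
$u{\left(S \right)} = - \frac{1}{2} + \frac{S}{6}$ ($u{\left(S \right)} = - \frac{1}{2} + \frac{S + \left(S - S\right)}{6} = - \frac{1}{2} + \frac{S + 0}{6} = - \frac{1}{2} + \frac{S}{6}$)
$B{\left(K \right)} = -195$
$- \frac{3936}{-46284} + \frac{u{\left(C - 53 \right)}}{B{\left(100 \right)}} = - \frac{3936}{-46284} + \frac{- \frac{1}{2} + \frac{- \frac{1}{138} - 53}{6}}{-195} = \left(-3936\right) \left(- \frac{1}{46284}\right) + \left(- \frac{1}{2} + \frac{- \frac{1}{138} - 53}{6}\right) \left(- \frac{1}{195}\right) = \frac{328}{3857} + \left(- \frac{1}{2} + \frac{1}{6} \left(- \frac{7315}{138}\right)\right) \left(- \frac{1}{195}\right) = \frac{328}{3857} + \left(- \frac{1}{2} - \frac{7315}{828}\right) \left(- \frac{1}{195}\right) = \frac{328}{3857} - - \frac{7729}{161460} = \frac{328}{3857} + \frac{7729}{161460} = \frac{82769633}{622751220}$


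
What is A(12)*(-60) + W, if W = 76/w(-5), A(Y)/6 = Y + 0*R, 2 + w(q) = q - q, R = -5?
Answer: -4358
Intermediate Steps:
w(q) = -2 (w(q) = -2 + (q - q) = -2 + 0 = -2)
A(Y) = 6*Y (A(Y) = 6*(Y + 0*(-5)) = 6*(Y + 0) = 6*Y)
W = -38 (W = 76/(-2) = 76*(-1/2) = -38)
A(12)*(-60) + W = (6*12)*(-60) - 38 = 72*(-60) - 38 = -4320 - 38 = -4358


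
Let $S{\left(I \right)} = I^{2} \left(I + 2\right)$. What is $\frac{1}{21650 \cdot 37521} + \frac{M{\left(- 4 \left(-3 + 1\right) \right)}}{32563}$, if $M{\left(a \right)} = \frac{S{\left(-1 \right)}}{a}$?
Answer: $\frac{406295077}{105807561571800} \approx 3.8399 \cdot 10^{-6}$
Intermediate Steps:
$S{\left(I \right)} = I^{2} \left(2 + I\right)$
$M{\left(a \right)} = \frac{1}{a}$ ($M{\left(a \right)} = \frac{\left(-1\right)^{2} \left(2 - 1\right)}{a} = \frac{1 \cdot 1}{a} = 1 \frac{1}{a} = \frac{1}{a}$)
$\frac{1}{21650 \cdot 37521} + \frac{M{\left(- 4 \left(-3 + 1\right) \right)}}{32563} = \frac{1}{21650 \cdot 37521} + \frac{1}{- 4 \left(-3 + 1\right) 32563} = \frac{1}{21650} \cdot \frac{1}{37521} + \frac{1}{\left(-4\right) \left(-2\right)} \frac{1}{32563} = \frac{1}{812329650} + \frac{1}{8} \cdot \frac{1}{32563} = \frac{1}{812329650} + \frac{1}{260504} = \frac{406295077}{105807561571800}$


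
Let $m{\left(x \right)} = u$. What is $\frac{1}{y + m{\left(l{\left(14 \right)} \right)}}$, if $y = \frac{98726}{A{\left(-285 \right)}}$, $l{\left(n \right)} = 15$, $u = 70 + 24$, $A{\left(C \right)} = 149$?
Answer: $\frac{149}{112732} \approx 0.0013217$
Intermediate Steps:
$u = 94$
$m{\left(x \right)} = 94$
$y = \frac{98726}{149} \approx 662.59$
$\frac{1}{y + m{\left(l{\left(14 \right)} \right)}} = \frac{1}{\frac{98726}{149} + 94} = \frac{1}{\frac{112732}{149}} = \frac{149}{112732}$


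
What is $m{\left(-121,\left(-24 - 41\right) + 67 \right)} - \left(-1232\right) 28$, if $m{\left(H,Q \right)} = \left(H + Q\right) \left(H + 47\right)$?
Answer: $43302$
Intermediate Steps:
$m{\left(H,Q \right)} = \left(47 + H\right) \left(H + Q\right)$ ($m{\left(H,Q \right)} = \left(H + Q\right) \left(47 + H\right) = \left(47 + H\right) \left(H + Q\right)$)
$m{\left(-121,\left(-24 - 41\right) + 67 \right)} - \left(-1232\right) 28 = \left(\left(-121\right)^{2} + 47 \left(-121\right) + 47 \left(\left(-24 - 41\right) + 67\right) - 121 \left(\left(-24 - 41\right) + 67\right)\right) - \left(-1232\right) 28 = \left(14641 - 5687 + 47 \left(-65 + 67\right) - 121 \left(-65 + 67\right)\right) - -34496 = \left(14641 - 5687 + 47 \cdot 2 - 242\right) + 34496 = \left(14641 - 5687 + 94 - 242\right) + 34496 = 8806 + 34496 = 43302$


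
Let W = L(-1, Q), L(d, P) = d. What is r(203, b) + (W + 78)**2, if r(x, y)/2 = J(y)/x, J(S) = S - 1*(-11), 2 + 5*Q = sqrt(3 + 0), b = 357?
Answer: 1204323/203 ≈ 5932.6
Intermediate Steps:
Q = -2/5 + sqrt(3)/5 (Q = -2/5 + sqrt(3 + 0)/5 = -2/5 + sqrt(3)/5 ≈ -0.053590)
J(S) = 11 + S (J(S) = S + 11 = 11 + S)
W = -1
r(x, y) = 2*(11 + y)/x (r(x, y) = 2*((11 + y)/x) = 2*(11 + y)/x)
r(203, b) + (W + 78)**2 = 2*(11 + 357)/203 + (-1 + 78)**2 = 2*(1/203)*368 + 77**2 = 736/203 + 5929 = 1204323/203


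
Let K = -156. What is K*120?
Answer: -18720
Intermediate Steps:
K*120 = -156*120 = -18720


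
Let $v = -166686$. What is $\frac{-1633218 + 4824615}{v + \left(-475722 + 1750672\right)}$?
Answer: $\frac{3191397}{1108264} \approx 2.8796$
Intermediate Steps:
$\frac{-1633218 + 4824615}{v + \left(-475722 + 1750672\right)} = \frac{-1633218 + 4824615}{-166686 + \left(-475722 + 1750672\right)} = \frac{3191397}{-166686 + 1274950} = \frac{3191397}{1108264}$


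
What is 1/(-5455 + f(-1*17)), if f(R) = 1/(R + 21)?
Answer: -4/21819 ≈ -0.00018333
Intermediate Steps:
f(R) = 1/(21 + R)
1/(-5455 + f(-1*17)) = 1/(-5455 + 1/(21 - 1*17)) = 1/(-5455 + 1/(21 - 17)) = 1/(-5455 + 1/4) = 1/(-5455 + ¼) = 1/(-21819/4) = -4/21819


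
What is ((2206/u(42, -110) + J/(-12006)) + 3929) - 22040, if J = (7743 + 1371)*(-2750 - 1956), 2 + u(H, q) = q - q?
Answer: -31298800/2001 ≈ -15642.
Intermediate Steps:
u(H, q) = -2 (u(H, q) = -2 + (q - q) = -2 + 0 = -2)
J = -42890484 (J = 9114*(-4706) = -42890484)
((2206/u(42, -110) + J/(-12006)) + 3929) - 22040 = ((2206/(-2) - 42890484/(-12006)) + 3929) - 22040 = ((2206*(-½) - 42890484*(-1/12006)) + 3929) - 22040 = ((-1103 + 7148414/2001) + 3929) - 22040 = (4941311/2001 + 3929) - 22040 = 12803240/2001 - 22040 = -31298800/2001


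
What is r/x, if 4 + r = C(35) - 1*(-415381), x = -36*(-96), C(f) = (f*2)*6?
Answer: 138599/1152 ≈ 120.31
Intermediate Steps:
C(f) = 12*f (C(f) = (2*f)*6 = 12*f)
x = 3456
r = 415797 (r = -4 + (12*35 - 1*(-415381)) = -4 + (420 + 415381) = -4 + 415801 = 415797)
r/x = 415797/3456 = 415797*(1/3456) = 138599/1152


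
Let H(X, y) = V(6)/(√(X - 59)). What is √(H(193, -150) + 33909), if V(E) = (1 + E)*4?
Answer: √(152217501 + 938*√134)/67 ≈ 184.15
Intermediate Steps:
V(E) = 4 + 4*E
H(X, y) = 28/√(-59 + X) (H(X, y) = (4 + 4*6)/(√(X - 59)) = (4 + 24)/(√(-59 + X)) = 28/√(-59 + X))
√(H(193, -150) + 33909) = √(28/√(-59 + 193) + 33909) = √(28/√134 + 33909) = √(28*(√134/134) + 33909) = √(14*√134/67 + 33909) = √(33909 + 14*√134/67)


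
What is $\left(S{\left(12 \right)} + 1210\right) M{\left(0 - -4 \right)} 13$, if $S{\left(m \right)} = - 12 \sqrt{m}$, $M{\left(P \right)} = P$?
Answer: $62920 - 1248 \sqrt{3} \approx 60758.0$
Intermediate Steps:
$\left(S{\left(12 \right)} + 1210\right) M{\left(0 - -4 \right)} 13 = \left(- 12 \sqrt{12} + 1210\right) \left(0 - -4\right) 13 = \left(- 12 \cdot 2 \sqrt{3} + 1210\right) \left(0 + 4\right) 13 = \left(- 24 \sqrt{3} + 1210\right) 4 \cdot 13 = \left(1210 - 24 \sqrt{3}\right) 52 = 62920 - 1248 \sqrt{3}$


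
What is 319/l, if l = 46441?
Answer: 319/46441 ≈ 0.0068689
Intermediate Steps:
319/l = 319/46441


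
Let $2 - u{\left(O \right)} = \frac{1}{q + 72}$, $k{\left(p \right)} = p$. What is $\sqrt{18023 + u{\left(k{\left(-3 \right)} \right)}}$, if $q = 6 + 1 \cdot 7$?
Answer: $\frac{6 \sqrt{3617515}}{85} \approx 134.26$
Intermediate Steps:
$q = 13$ ($q = 6 + 7 = 13$)
$u{\left(O \right)} = \frac{169}{85}$ ($u{\left(O \right)} = 2 - \frac{1}{13 + 72} = 2 - \frac{1}{85} = \frac{169}{85}$)
$\sqrt{18023 + u{\left(k{\left(-3 \right)} \right)}} = \sqrt{18023 + \frac{169}{85}} = \sqrt{\frac{1532124}{85}} = \frac{6 \sqrt{3617515}}{85}$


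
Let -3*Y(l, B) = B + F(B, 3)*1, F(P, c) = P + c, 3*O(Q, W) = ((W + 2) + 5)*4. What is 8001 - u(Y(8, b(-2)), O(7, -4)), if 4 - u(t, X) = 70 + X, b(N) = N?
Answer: 8071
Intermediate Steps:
O(Q, W) = 28/3 + 4*W/3 (O(Q, W) = (((W + 2) + 5)*4)/3 = (((2 + W) + 5)*4)/3 = ((7 + W)*4)/3 = (28 + 4*W)/3 = 28/3 + 4*W/3)
Y(l, B) = -1 - 2*B/3 (Y(l, B) = -(B + (B + 3)*1)/3 = -(B + (3 + B)*1)/3 = -(B + (3 + B))/3 = -(3 + 2*B)/3 = -1 - 2*B/3)
u(t, X) = -66 - X (u(t, X) = 4 - (70 + X) = 4 + (-70 - X) = -66 - X)
8001 - u(Y(8, b(-2)), O(7, -4)) = 8001 - (-66 - (28/3 + (4/3)*(-4))) = 8001 - (-66 - (28/3 - 16/3)) = 8001 - (-66 - 1*4) = 8001 - (-66 - 4) = 8001 - 1*(-70) = 8001 + 70 = 8071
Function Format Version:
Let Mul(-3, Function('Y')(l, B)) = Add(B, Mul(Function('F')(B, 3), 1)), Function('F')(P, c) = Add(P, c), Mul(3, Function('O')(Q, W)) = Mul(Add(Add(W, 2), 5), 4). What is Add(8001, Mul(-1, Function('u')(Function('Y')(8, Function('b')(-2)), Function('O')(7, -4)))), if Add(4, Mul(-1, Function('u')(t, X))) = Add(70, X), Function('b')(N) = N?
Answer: 8071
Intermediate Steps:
Function('O')(Q, W) = Add(Rational(28, 3), Mul(Rational(4, 3), W)) (Function('O')(Q, W) = Mul(Rational(1, 3), Mul(Add(Add(W, 2), 5), 4)) = Mul(Rational(1, 3), Mul(Add(Add(2, W), 5), 4)) = Mul(Rational(1, 3), Mul(Add(7, W), 4)) = Mul(Rational(1, 3), Add(28, Mul(4, W))) = Add(Rational(28, 3), Mul(Rational(4, 3), W)))
Function('Y')(l, B) = Add(-1, Mul(Rational(-2, 3), B)) (Function('Y')(l, B) = Mul(Rational(-1, 3), Add(B, Mul(Add(B, 3), 1))) = Mul(Rational(-1, 3), Add(B, Mul(Add(3, B), 1))) = Mul(Rational(-1, 3), Add(B, Add(3, B))) = Mul(Rational(-1, 3), Add(3, Mul(2, B))) = Add(-1, Mul(Rational(-2, 3), B)))
Function('u')(t, X) = Add(-66, Mul(-1, X)) (Function('u')(t, X) = Add(4, Mul(-1, Add(70, X))) = Add(4, Add(-70, Mul(-1, X))) = Add(-66, Mul(-1, X)))
Add(8001, Mul(-1, Function('u')(Function('Y')(8, Function('b')(-2)), Function('O')(7, -4)))) = Add(8001, Mul(-1, Add(-66, Mul(-1, Add(Rational(28, 3), Mul(Rational(4, 3), -4)))))) = Add(8001, Mul(-1, Add(-66, Mul(-1, Add(Rational(28, 3), Rational(-16, 3)))))) = Add(8001, Mul(-1, Add(-66, Mul(-1, 4)))) = Add(8001, Mul(-1, Add(-66, -4))) = Add(8001, Mul(-1, -70)) = Add(8001, 70) = 8071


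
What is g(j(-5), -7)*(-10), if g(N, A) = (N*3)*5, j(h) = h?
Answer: 750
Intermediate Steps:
g(N, A) = 15*N (g(N, A) = (3*N)*5 = 15*N)
g(j(-5), -7)*(-10) = (15*(-5))*(-10) = -75*(-10) = 750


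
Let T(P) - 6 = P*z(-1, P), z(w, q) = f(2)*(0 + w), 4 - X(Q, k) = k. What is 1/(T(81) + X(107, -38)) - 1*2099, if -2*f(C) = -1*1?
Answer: -31483/15 ≈ -2098.9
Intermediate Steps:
f(C) = 1/2 (f(C) = -(-1)/2 = -1/2*(-1) = 1/2)
X(Q, k) = 4 - k
z(w, q) = w/2 (z(w, q) = (0 + w)/2 = w/2)
T(P) = 6 - P/2 (T(P) = 6 + P*((1/2)*(-1)) = 6 + P*(-1/2) = 6 - P/2)
1/(T(81) + X(107, -38)) - 1*2099 = 1/((6 - 1/2*81) + (4 - 1*(-38))) - 1*2099 = 1/((6 - 81/2) + (4 + 38)) - 2099 = 1/(-69/2 + 42) - 2099 = 1/(15/2) - 2099 = 2/15 - 2099 = -31483/15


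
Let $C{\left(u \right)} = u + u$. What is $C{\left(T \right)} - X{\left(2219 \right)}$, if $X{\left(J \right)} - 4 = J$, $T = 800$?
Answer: $-623$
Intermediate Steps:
$C{\left(u \right)} = 2 u$
$X{\left(J \right)} = 4 + J$
$C{\left(T \right)} - X{\left(2219 \right)} = 2 \cdot 800 - \left(4 + 2219\right) = 1600 - 2223 = -623$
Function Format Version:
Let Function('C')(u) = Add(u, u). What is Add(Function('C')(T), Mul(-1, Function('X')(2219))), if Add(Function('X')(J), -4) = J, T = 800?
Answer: -623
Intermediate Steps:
Function('C')(u) = Mul(2, u)
Function('X')(J) = Add(4, J)
Add(Function('C')(T), Mul(-1, Function('X')(2219))) = Add(Mul(2, 800), Mul(-1, Add(4, 2219))) = Add(1600, Mul(-1, 2223)) = Add(1600, -2223) = -623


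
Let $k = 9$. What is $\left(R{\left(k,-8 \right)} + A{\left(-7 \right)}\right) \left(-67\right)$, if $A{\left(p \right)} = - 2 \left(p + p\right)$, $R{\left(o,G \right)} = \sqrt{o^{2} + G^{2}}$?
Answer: $-1876 - 67 \sqrt{145} \approx -2682.8$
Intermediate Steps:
$R{\left(o,G \right)} = \sqrt{G^{2} + o^{2}}$
$A{\left(p \right)} = - 4 p$ ($A{\left(p \right)} = - 2 \cdot 2 p = - 4 p$)
$\left(R{\left(k,-8 \right)} + A{\left(-7 \right)}\right) \left(-67\right) = \left(\sqrt{\left(-8\right)^{2} + 9^{2}} - -28\right) \left(-67\right) = \left(\sqrt{64 + 81} + 28\right) \left(-67\right) = \left(\sqrt{145} + 28\right) \left(-67\right) = \left(28 + \sqrt{145}\right) \left(-67\right) = -1876 - 67 \sqrt{145}$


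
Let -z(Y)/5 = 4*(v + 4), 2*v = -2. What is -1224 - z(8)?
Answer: -1164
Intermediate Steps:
v = -1 (v = (1/2)*(-2) = -1)
z(Y) = -60 (z(Y) = -20*(-1 + 4) = -20*3 = -5*12 = -60)
-1224 - z(8) = -1224 - 1*(-60) = -1224 + 60 = -1164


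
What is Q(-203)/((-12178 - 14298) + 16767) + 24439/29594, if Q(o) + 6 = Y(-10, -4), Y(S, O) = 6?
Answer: 24439/29594 ≈ 0.82581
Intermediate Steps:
Q(o) = 0 (Q(o) = -6 + 6 = 0)
Q(-203)/((-12178 - 14298) + 16767) + 24439/29594 = 0/((-12178 - 14298) + 16767) + 24439/29594 = 0/(-26476 + 16767) + 24439*(1/29594) = 0/(-9709) + 24439/29594 = 0*(-1/9709) + 24439/29594 = 0 + 24439/29594 = 24439/29594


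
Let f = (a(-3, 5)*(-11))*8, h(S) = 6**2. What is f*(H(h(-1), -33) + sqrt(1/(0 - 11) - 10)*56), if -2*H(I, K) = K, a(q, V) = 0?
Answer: 0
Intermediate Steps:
h(S) = 36
f = 0 (f = (0*(-11))*8 = 0*8 = 0)
H(I, K) = -K/2
f*(H(h(-1), -33) + sqrt(1/(0 - 11) - 10)*56) = 0*(-1/2*(-33) + sqrt(1/(0 - 11) - 10)*56) = 0*(33/2 + sqrt(1/(-11) - 10)*56) = 0*(33/2 + sqrt(-1/11 - 10)*56) = 0*(33/2 + sqrt(-111/11)*56) = 0*(33/2 + (I*sqrt(1221)/11)*56) = 0*(33/2 + 56*I*sqrt(1221)/11) = 0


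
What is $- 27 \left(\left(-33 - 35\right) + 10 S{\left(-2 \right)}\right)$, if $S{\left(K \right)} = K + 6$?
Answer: $756$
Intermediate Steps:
$S{\left(K \right)} = 6 + K$
$- 27 \left(\left(-33 - 35\right) + 10 S{\left(-2 \right)}\right) = - 27 \left(\left(-33 - 35\right) + 10 \left(6 - 2\right)\right) = - 27 \left(\left(-33 - 35\right) + 10 \cdot 4\right) = - 27 \left(-68 + 40\right) = \left(-27\right) \left(-28\right) = 756$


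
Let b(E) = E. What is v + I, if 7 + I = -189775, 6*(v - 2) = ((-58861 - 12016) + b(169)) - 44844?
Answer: -627116/3 ≈ -2.0904e+5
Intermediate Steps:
v = -57770/3 (v = 2 + (((-58861 - 12016) + 169) - 44844)/6 = 2 + ((-70877 + 169) - 44844)/6 = 2 + (-70708 - 44844)/6 = 2 + (⅙)*(-115552) = 2 - 57776/3 = -57770/3 ≈ -19257.)
I = -189782 (I = -7 - 189775 = -189782)
v + I = -57770/3 - 189782 = -627116/3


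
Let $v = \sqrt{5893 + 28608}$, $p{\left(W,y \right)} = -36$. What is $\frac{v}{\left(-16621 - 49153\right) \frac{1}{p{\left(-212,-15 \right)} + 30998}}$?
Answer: $- \frac{15481 \sqrt{34501}}{32887} \approx -87.436$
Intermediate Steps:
$v = \sqrt{34501} \approx 185.74$
$\frac{v}{\left(-16621 - 49153\right) \frac{1}{p{\left(-212,-15 \right)} + 30998}} = \frac{\sqrt{34501}}{\left(-16621 - 49153\right) \frac{1}{-36 + 30998}} = \frac{\sqrt{34501}}{\left(-65774\right) \frac{1}{30962}} = \frac{\sqrt{34501}}{- \frac{32887}{15481}} = \sqrt{34501} \left(- \frac{15481}{32887}\right) = - \frac{15481 \sqrt{34501}}{32887}$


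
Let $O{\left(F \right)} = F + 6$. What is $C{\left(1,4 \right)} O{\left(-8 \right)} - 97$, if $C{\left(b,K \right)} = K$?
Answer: $-105$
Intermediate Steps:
$O{\left(F \right)} = 6 + F$
$C{\left(1,4 \right)} O{\left(-8 \right)} - 97 = 4 \left(6 - 8\right) - 97 = 4 \left(-2\right) - 97 = -8 - 97 = -105$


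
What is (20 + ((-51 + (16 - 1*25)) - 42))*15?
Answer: -1230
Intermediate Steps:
(20 + ((-51 + (16 - 1*25)) - 42))*15 = (20 + ((-51 + (16 - 25)) - 42))*15 = (20 + ((-51 - 9) - 42))*15 = (20 + (-60 - 42))*15 = (20 - 102)*15 = -82*15 = -1230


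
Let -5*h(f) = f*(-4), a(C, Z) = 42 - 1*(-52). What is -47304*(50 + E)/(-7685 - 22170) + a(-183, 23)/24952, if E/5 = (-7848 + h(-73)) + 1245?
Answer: -2803872308249/53210140 ≈ -52694.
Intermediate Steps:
a(C, Z) = 94 (a(C, Z) = 42 + 52 = 94)
h(f) = 4*f/5 (h(f) = -f*(-4)/5 = -(-4)*f/5 = 4*f/5)
E = -33307 (E = 5*((-7848 + (4/5)*(-73)) + 1245) = 5*((-7848 - 292/5) + 1245) = 5*(-39532/5 + 1245) = 5*(-33307/5) = -33307)
-47304*(50 + E)/(-7685 - 22170) + a(-183, 23)/24952 = -47304*(50 - 33307)/(-7685 - 22170) + 94/24952 = -47304/((-29855/(-33257))) + 94*(1/24952) = -47304/((-29855*(-1/33257))) + 47/12476 = -47304/4265/4751 + 47/12476 = -47304*4751/4265 + 47/12476 = -224741304/4265 + 47/12476 = -2803872308249/53210140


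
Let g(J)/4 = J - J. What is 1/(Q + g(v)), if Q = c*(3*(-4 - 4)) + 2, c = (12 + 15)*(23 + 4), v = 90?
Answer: -1/17494 ≈ -5.7162e-5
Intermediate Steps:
c = 729 (c = 27*27 = 729)
g(J) = 0 (g(J) = 4*(J - J) = 4*0 = 0)
Q = -17494 (Q = 729*(3*(-4 - 4)) + 2 = 729*(3*(-8)) + 2 = 729*(-24) + 2 = -17496 + 2 = -17494)
1/(Q + g(v)) = 1/(-17494 + 0) = 1/(-17494) = -1/17494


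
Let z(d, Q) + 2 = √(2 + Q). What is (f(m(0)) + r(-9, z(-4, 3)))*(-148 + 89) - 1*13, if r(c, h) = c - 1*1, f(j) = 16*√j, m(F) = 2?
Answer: 577 - 944*√2 ≈ -758.02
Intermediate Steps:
z(d, Q) = -2 + √(2 + Q)
r(c, h) = -1 + c (r(c, h) = c - 1 = -1 + c)
(f(m(0)) + r(-9, z(-4, 3)))*(-148 + 89) - 1*13 = (16*√2 + (-1 - 9))*(-148 + 89) - 1*13 = (16*√2 - 10)*(-59) - 13 = (-10 + 16*√2)*(-59) - 13 = (590 - 944*√2) - 13 = 577 - 944*√2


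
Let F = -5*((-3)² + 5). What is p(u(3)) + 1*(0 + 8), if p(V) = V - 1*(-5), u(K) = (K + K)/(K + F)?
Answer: 865/67 ≈ 12.910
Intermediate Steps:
F = -70 (F = -5*(9 + 5) = -5*14 = -70)
u(K) = 2*K/(-70 + K) (u(K) = (K + K)/(K - 70) = (2*K)/(-70 + K) = 2*K/(-70 + K))
p(V) = 5 + V (p(V) = V + 5 = 5 + V)
p(u(3)) + 1*(0 + 8) = (5 + 2*3/(-70 + 3)) + 1*(0 + 8) = (5 + 2*3/(-67)) + 1*8 = (5 + 2*3*(-1/67)) + 8 = (5 - 6/67) + 8 = 329/67 + 8 = 865/67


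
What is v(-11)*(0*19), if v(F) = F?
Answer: 0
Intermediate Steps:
v(-11)*(0*19) = -0*19 = -11*0 = 0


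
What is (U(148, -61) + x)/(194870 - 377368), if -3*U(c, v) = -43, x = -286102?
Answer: 858263/547494 ≈ 1.5676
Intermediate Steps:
U(c, v) = 43/3 (U(c, v) = -⅓*(-43) = 43/3)
(U(148, -61) + x)/(194870 - 377368) = (43/3 - 286102)/(194870 - 377368) = -858263/3/(-182498) = -858263/3*(-1/182498) = 858263/547494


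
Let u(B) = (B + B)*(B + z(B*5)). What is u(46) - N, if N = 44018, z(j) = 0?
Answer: -39786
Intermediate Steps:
u(B) = 2*B**2 (u(B) = (B + B)*(B + 0) = (2*B)*B = 2*B**2)
u(46) - N = 2*46**2 - 1*44018 = 2*2116 - 44018 = 4232 - 44018 = -39786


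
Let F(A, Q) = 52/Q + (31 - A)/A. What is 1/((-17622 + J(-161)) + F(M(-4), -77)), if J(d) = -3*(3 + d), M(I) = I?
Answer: -308/5284487 ≈ -5.8284e-5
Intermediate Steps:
J(d) = -9 - 3*d
F(A, Q) = 52/Q + (31 - A)/A
1/((-17622 + J(-161)) + F(M(-4), -77)) = 1/((-17622 + (-9 - 3*(-161))) + (-1 + 31/(-4) + 52/(-77))) = 1/((-17622 + (-9 + 483)) + (-1 + 31*(-1/4) + 52*(-1/77))) = 1/((-17622 + 474) + (-1 - 31/4 - 52/77)) = 1/(-17148 - 2903/308) = 1/(-5284487/308) = -308/5284487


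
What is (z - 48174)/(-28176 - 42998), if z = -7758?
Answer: 27966/35587 ≈ 0.78585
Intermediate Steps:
(z - 48174)/(-28176 - 42998) = (-7758 - 48174)/(-28176 - 42998) = -55932/(-71174) = -55932*(-1/71174) = 27966/35587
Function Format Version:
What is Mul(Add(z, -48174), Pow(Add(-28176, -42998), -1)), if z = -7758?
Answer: Rational(27966, 35587) ≈ 0.78585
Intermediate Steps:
Mul(Add(z, -48174), Pow(Add(-28176, -42998), -1)) = Mul(Add(-7758, -48174), Pow(Add(-28176, -42998), -1)) = Mul(-55932, Pow(-71174, -1)) = Mul(-55932, Rational(-1, 71174)) = Rational(27966, 35587)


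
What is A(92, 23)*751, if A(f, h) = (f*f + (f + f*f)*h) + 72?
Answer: 154198324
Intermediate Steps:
A(f, h) = 72 + f² + h*(f + f²) (A(f, h) = (f² + (f + f²)*h) + 72 = (f² + h*(f + f²)) + 72 = 72 + f² + h*(f + f²))
A(92, 23)*751 = (72 + 92² + 92*23 + 23*92²)*751 = (72 + 8464 + 2116 + 23*8464)*751 = (72 + 8464 + 2116 + 194672)*751 = 205324*751 = 154198324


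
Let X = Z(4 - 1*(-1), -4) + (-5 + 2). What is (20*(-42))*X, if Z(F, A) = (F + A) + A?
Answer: 5040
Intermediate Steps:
Z(F, A) = F + 2*A (Z(F, A) = (A + F) + A = F + 2*A)
X = -6 (X = ((4 - 1*(-1)) + 2*(-4)) + (-5 + 2) = ((4 + 1) - 8) - 3 = (5 - 8) - 3 = -3 - 3 = -6)
(20*(-42))*X = (20*(-42))*(-6) = -840*(-6) = 5040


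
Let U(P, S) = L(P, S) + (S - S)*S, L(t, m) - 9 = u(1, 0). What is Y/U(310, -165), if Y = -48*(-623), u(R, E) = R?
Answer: 14952/5 ≈ 2990.4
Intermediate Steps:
L(t, m) = 10 (L(t, m) = 9 + 1 = 10)
U(P, S) = 10 (U(P, S) = 10 + (S - S)*S = 10 + 0*S = 10 + 0 = 10)
Y = 29904 (Y = -1*(-29904) = 29904)
Y/U(310, -165) = 29904/10 = 29904*(⅒) = 14952/5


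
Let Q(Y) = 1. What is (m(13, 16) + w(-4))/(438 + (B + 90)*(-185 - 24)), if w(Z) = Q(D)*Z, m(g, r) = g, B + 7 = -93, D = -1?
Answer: 9/2528 ≈ 0.0035601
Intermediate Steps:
B = -100 (B = -7 - 93 = -100)
w(Z) = Z (w(Z) = 1*Z = Z)
(m(13, 16) + w(-4))/(438 + (B + 90)*(-185 - 24)) = (13 - 4)/(438 + (-100 + 90)*(-185 - 24)) = 9/(438 - 10*(-209)) = 9/(438 + 2090) = 9/2528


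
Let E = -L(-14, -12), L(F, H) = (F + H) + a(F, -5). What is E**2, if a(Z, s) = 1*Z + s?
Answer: 2025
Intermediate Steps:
a(Z, s) = Z + s
L(F, H) = -5 + H + 2*F (L(F, H) = (F + H) + (F - 5) = (F + H) + (-5 + F) = -5 + H + 2*F)
E = 45 (E = -(-5 - 12 + 2*(-14)) = -(-5 - 12 - 28) = -1*(-45) = 45)
E**2 = 45**2 = 2025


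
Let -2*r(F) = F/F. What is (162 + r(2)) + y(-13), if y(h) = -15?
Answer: 293/2 ≈ 146.50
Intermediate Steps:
r(F) = -1/2 (r(F) = -F/(2*F) = -1/2*1 = -1/2)
(162 + r(2)) + y(-13) = (162 - 1/2) - 15 = 323/2 - 15 = 293/2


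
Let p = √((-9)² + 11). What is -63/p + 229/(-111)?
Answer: -229/111 - 63*√23/46 ≈ -8.6313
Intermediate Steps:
p = 2*√23 (p = √(81 + 11) = √92 = 2*√23 ≈ 9.5917)
-63/p + 229/(-111) = -63*√23/46 + 229/(-111) = -63*√23/46 + 229*(-1/111) = -63*√23/46 - 229/111 = -229/111 - 63*√23/46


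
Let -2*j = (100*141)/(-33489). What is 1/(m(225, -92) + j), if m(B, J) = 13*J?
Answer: -11163/13348598 ≈ -0.00083627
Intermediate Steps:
j = 2350/11163 (j = -100*141/(2*(-33489)) = -7050*(-1)/33489 = -½*(-4700/11163) = 2350/11163 ≈ 0.21052)
1/(m(225, -92) + j) = 1/(13*(-92) + 2350/11163) = 1/(-1196 + 2350/11163) = 1/(-13348598/11163) = -11163/13348598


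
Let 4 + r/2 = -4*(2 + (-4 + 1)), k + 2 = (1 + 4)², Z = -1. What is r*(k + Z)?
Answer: 0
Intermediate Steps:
k = 23 (k = -2 + (1 + 4)² = -2 + 5² = -2 + 25 = 23)
r = 0 (r = -8 + 2*(-4*(2 + (-4 + 1))) = -8 + 2*(-4*(2 - 3)) = -8 + 2*(-4*(-1)) = -8 + 2*4 = -8 + 8 = 0)
r*(k + Z) = 0*(23 - 1) = 0*22 = 0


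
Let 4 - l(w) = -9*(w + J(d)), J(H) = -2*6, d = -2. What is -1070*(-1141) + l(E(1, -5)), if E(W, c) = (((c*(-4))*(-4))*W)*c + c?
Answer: 1224321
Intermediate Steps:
J(H) = -12
E(W, c) = c + 16*W*c² (E(W, c) = ((-4*c*(-4))*W)*c + c = ((16*c)*W)*c + c = (16*W*c)*c + c = 16*W*c² + c = c + 16*W*c²)
l(w) = -104 + 9*w (l(w) = 4 - (-9)*(w - 12) = 4 - (-9)*(-12 + w) = 4 - (108 - 9*w) = 4 + (-108 + 9*w) = -104 + 9*w)
-1070*(-1141) + l(E(1, -5)) = -1070*(-1141) + (-104 + 9*(-5*(1 + 16*1*(-5)))) = 1220870 + (-104 + 9*(-5*(1 - 80))) = 1220870 + (-104 + 9*(-5*(-79))) = 1220870 + (-104 + 9*395) = 1220870 + (-104 + 3555) = 1220870 + 3451 = 1224321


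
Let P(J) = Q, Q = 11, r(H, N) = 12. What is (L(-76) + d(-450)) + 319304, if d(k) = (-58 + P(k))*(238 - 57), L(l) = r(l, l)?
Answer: 310809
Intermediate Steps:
L(l) = 12
P(J) = 11
d(k) = -8507 (d(k) = (-58 + 11)*(238 - 57) = -47*181 = -8507)
(L(-76) + d(-450)) + 319304 = (12 - 8507) + 319304 = -8495 + 319304 = 310809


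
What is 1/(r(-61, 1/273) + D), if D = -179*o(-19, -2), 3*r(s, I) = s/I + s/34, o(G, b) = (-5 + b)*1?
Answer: -102/438457 ≈ -0.00023263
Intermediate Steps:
o(G, b) = -5 + b
r(s, I) = s/102 + s/(3*I) (r(s, I) = (s/I + s/34)/3 = (s/34 + s/I)/3 = s/102 + s/(3*I))
D = 1253 (D = -179*(-5 - 2) = -179*(-7) = 1253)
1/(r(-61, 1/273) + D) = 1/((1/102)*(-61)*(34 + 1/273)/1/273 + 1253) = 1/((1/102)*(-61)*(34 + 1/273)/(1/273) + 1253) = 1/((1/102)*(-61)*273*(9283/273) + 1253) = 1/(-566263/102 + 1253) = 1/(-438457/102) = -102/438457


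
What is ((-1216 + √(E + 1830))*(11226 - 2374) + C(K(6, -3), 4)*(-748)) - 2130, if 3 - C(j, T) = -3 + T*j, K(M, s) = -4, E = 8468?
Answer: -10782618 + 8852*√10298 ≈ -9.8843e+6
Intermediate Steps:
C(j, T) = 6 - T*j (C(j, T) = 3 - (-3 + T*j) = 3 + (3 - T*j) = 6 - T*j)
((-1216 + √(E + 1830))*(11226 - 2374) + C(K(6, -3), 4)*(-748)) - 2130 = ((-1216 + √(8468 + 1830))*(11226 - 2374) + (6 - 1*4*(-4))*(-748)) - 2130 = ((-1216 + √10298)*8852 + (6 + 16)*(-748)) - 2130 = ((-10764032 + 8852*√10298) + 22*(-748)) - 2130 = ((-10764032 + 8852*√10298) - 16456) - 2130 = (-10780488 + 8852*√10298) - 2130 = -10782618 + 8852*√10298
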